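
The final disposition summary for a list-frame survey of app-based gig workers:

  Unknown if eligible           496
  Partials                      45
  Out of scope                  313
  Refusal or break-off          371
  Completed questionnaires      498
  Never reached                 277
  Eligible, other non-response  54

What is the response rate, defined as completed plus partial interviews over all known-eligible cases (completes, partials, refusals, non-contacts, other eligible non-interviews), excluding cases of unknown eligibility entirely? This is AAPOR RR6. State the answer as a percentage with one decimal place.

43.6%

Num → 498 + 45 = 543
Denominator → 498 + 45 + 371 + 277 + 54 = 1245
RR6 = 543 / 1245 = 0.4361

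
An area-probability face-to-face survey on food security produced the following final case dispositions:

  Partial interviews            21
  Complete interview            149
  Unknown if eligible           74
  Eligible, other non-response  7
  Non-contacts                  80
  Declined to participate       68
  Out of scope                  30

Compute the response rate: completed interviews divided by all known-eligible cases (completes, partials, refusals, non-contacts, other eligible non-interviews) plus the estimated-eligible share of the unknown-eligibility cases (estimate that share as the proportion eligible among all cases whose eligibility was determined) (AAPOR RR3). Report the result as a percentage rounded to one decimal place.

37.9%

Numerator: 149
Eligible (known): 149 + 21 + 68 + 80 + 7 = 325
e = 325 / (325 + 30) = 325 / 355 = 0.9155
Eligible share of unknowns: 0.9155 × 74 = 67.75
Denominator: 325 + 67.75 = 392.75
RR3 = 149 / 392.75 = 0.3794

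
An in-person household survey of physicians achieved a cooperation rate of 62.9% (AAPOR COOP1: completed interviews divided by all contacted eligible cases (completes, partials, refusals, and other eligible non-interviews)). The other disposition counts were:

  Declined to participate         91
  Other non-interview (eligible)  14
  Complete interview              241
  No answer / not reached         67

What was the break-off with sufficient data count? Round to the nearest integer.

COOP1 = 241 / D = 0.629
D = 241 / 0.629 = 383.1
Other denominator terms total 346
break-off with sufficient data = 383.1 − 346 ≈ 37

37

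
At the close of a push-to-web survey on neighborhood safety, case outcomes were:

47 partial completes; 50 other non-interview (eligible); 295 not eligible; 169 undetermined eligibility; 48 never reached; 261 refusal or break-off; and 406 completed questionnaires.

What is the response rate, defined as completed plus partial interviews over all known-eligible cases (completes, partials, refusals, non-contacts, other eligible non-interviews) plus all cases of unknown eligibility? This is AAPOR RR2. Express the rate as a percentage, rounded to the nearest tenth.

46.2%

Num → 406 + 47 = 453
Base → 406 + 47 + 261 + 48 + 50 + 169 = 981
RR2 = 453 / 981 = 0.4618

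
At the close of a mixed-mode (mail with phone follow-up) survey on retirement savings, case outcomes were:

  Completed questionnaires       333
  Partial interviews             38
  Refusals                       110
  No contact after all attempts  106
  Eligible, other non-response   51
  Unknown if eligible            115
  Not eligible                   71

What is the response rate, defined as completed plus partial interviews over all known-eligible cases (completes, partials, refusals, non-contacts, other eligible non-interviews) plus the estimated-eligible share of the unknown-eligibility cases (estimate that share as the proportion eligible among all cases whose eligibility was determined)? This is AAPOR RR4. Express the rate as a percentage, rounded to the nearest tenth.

Num: 333 + 38 = 371
Determined eligible: 333 + 38 + 110 + 106 + 51 = 638
e = 638 / (638 + 71) = 638 / 709 = 0.8999
e × U: 0.8999 × 115 = 103.49
Denominator: 638 + 103.49 = 741.49
RR4 = 371 / 741.49 = 0.5003

50.0%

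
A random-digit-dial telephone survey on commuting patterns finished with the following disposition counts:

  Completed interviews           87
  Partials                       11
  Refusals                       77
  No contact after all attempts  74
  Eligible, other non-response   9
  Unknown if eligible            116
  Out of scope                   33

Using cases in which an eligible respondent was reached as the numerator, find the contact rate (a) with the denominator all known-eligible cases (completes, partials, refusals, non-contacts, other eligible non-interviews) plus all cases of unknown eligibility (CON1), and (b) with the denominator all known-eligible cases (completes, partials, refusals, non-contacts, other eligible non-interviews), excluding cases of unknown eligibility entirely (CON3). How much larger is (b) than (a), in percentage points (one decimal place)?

22.1

Top: 87 + 11 + 77 + 9 = 184
Denom: 87 + 11 + 77 + 74 + 9 + 116 = 374
CON1 = 184 / 374 = 0.4920
Denom: 87 + 11 + 77 + 74 + 9 = 258
CON3 = 184 / 258 = 0.7132
Difference = 71.32 − 49.20 = 22.12 percentage points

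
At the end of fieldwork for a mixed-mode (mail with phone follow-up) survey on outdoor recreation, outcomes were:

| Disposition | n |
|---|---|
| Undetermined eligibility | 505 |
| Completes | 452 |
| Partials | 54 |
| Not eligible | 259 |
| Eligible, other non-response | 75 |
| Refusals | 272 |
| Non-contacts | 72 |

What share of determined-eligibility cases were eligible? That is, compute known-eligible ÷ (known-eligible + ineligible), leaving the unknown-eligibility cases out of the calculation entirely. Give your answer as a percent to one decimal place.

78.1%

Eligible (known): 452 + 54 + 272 + 72 + 75 = 925
e = 925 / (925 + 259) = 925 / 1184 = 0.7812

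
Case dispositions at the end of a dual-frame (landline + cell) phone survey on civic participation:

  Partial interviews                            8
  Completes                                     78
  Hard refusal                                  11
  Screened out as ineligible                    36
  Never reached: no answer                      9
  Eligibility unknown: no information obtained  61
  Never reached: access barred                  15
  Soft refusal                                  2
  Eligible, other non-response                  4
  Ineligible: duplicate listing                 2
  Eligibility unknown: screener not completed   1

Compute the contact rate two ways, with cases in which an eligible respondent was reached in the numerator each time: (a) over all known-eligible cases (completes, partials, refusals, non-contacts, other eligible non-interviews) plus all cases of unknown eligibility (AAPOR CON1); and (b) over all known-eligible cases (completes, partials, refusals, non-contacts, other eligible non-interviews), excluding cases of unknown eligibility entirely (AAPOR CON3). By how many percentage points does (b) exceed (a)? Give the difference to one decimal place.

26.6

Declined to participate = 11 + 2 = 13
Never reached = 9 + 15 = 24
Unknown if eligible = 1 + 61 = 62
Not eligible = 36 + 2 = 38
Numerator: 78 + 8 + 13 + 4 = 103
Base: 78 + 8 + 13 + 24 + 4 + 62 = 189
CON1 = 103 / 189 = 0.5450
Base: 78 + 8 + 13 + 24 + 4 = 127
CON3 = 103 / 127 = 0.8110
Difference = 81.10 − 54.50 = 26.60 percentage points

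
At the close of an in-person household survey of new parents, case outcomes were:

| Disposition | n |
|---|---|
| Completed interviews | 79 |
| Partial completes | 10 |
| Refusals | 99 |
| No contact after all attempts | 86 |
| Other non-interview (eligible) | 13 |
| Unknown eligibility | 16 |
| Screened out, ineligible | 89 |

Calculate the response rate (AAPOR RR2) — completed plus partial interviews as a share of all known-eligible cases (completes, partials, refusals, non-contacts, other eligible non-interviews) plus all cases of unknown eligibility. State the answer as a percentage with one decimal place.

29.4%

Top = 79 + 10 = 89
Denom = 79 + 10 + 99 + 86 + 13 + 16 = 303
RR2 = 89 / 303 = 0.2937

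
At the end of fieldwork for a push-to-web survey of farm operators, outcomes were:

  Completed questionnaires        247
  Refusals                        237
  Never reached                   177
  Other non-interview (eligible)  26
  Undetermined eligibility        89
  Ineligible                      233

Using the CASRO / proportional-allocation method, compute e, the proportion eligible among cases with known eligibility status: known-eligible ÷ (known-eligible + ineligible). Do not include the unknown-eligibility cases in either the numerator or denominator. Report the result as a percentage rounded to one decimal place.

Determined eligible → 247 + 237 + 177 + 26 = 687
e = 687 / (687 + 233) = 687 / 920 = 0.7467

74.7%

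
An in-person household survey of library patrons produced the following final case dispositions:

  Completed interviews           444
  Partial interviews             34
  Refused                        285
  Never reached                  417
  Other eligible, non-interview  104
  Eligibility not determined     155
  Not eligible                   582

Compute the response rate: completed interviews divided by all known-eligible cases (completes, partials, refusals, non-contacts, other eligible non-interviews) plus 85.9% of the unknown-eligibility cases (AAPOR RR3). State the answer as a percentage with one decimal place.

Numerator: 444
Known eligible: 444 + 34 + 285 + 417 + 104 = 1284
Estimated eligible among unknowns: 0.8590 × 155 = 133.15
Base: 1284 + 133.15 = 1417.15
RR3 = 444 / 1417.15 = 0.3133

31.3%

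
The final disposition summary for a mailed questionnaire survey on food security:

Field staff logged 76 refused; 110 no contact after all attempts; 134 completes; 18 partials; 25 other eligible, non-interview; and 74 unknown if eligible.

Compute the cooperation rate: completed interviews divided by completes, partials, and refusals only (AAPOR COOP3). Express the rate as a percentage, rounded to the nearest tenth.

Top = 134
Denom = 134 + 18 + 76 = 228
COOP3 = 134 / 228 = 0.5877

58.8%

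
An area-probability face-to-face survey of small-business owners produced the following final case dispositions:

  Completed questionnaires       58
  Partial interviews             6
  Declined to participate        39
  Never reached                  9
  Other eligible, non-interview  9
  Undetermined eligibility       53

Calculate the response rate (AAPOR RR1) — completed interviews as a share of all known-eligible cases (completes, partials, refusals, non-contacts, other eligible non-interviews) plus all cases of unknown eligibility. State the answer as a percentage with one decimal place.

Numerator = 58
Denom = 58 + 6 + 39 + 9 + 9 + 53 = 174
RR1 = 58 / 174 = 0.3333

33.3%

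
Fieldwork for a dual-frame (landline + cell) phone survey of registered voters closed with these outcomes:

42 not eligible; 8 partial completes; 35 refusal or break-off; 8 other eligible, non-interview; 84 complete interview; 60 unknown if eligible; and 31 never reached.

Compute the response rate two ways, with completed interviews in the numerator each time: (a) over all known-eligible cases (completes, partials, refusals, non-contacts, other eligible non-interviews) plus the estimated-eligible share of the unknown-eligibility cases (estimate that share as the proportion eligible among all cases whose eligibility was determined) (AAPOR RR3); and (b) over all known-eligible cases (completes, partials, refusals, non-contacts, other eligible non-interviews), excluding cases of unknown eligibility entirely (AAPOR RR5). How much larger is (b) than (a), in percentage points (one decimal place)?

11.3

Numerator → 84
Eligible (known) → 84 + 8 + 35 + 31 + 8 = 166
e = 166 / (166 + 42) = 166 / 208 = 0.7981
Estimated eligible among unknowns → 0.7981 × 60 = 47.89
Base → 166 + 47.89 = 213.89
RR3 = 84 / 213.89 = 0.3927
Base → 84 + 8 + 35 + 31 + 8 = 166
RR5 = 84 / 166 = 0.5060
Difference = 50.60 − 39.27 = 11.33 percentage points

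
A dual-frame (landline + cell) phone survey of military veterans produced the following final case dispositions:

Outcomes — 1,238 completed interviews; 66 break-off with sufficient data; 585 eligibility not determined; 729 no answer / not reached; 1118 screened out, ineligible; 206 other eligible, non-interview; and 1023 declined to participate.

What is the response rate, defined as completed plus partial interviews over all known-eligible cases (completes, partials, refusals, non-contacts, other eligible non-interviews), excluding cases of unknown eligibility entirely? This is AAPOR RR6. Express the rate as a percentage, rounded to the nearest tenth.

Numerator → 1238 + 66 = 1304
Denominator → 1238 + 66 + 1023 + 729 + 206 = 3262
RR6 = 1304 / 3262 = 0.3998

40.0%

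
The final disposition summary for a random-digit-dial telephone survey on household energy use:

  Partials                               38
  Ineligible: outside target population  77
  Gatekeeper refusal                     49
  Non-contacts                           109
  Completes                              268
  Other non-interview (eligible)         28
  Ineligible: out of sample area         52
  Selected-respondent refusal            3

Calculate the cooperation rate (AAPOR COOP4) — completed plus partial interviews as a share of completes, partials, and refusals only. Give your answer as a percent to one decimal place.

85.5%

Declined to participate = 49 + 3 = 52
Not eligible = 77 + 52 = 129
Num → 268 + 38 = 306
Base → 268 + 38 + 52 = 358
COOP4 = 306 / 358 = 0.8547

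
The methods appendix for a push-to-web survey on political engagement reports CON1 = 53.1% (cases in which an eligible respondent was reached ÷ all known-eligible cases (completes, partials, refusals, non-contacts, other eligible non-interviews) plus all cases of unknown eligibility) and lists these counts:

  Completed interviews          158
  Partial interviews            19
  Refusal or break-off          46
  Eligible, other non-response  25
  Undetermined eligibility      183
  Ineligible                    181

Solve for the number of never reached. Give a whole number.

36

Top: 158 + 19 + 46 + 25 = 248
CON1 = 248 / D = 0.531
D = 248 / 0.531 = 467.0
Other denominator terms total 431
never reached = 467.0 − 431 ≈ 36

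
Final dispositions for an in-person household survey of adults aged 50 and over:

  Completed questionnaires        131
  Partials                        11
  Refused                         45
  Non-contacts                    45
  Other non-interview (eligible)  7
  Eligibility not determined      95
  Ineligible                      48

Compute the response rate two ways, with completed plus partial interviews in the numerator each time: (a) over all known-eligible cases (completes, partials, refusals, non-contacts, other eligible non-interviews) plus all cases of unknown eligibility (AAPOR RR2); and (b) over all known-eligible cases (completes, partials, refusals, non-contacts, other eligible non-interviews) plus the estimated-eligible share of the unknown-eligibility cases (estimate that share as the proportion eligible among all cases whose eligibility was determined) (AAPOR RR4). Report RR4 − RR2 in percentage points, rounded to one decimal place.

Top → 131 + 11 = 142
Base → 131 + 11 + 45 + 45 + 7 + 95 = 334
RR2 = 142 / 334 = 0.4251
Known eligible → 131 + 11 + 45 + 45 + 7 = 239
e = 239 / (239 + 48) = 239 / 287 = 0.8328
e × U → 0.8328 × 95 = 79.12
Base → 239 + 79.12 = 318.12
RR4 = 142 / 318.12 = 0.4464
Difference = 44.64 − 42.51 = 2.13 percentage points

2.1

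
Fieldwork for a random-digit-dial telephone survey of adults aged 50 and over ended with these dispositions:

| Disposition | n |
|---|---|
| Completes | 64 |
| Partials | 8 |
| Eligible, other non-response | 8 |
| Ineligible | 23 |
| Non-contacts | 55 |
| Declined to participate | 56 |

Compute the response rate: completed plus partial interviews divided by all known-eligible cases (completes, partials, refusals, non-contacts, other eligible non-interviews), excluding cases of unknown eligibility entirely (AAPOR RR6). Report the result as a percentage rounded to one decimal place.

37.7%

Top: 64 + 8 = 72
Denominator: 64 + 8 + 56 + 55 + 8 = 191
RR6 = 72 / 191 = 0.3770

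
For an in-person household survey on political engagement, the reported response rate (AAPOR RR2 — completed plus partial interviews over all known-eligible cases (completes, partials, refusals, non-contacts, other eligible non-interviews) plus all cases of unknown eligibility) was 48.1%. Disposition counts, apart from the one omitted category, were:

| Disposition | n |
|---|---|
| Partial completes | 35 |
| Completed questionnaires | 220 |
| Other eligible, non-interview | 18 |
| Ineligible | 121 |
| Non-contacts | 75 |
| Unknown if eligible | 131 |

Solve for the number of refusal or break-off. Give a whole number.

Top: 220 + 35 = 255
RR2 = 255 / D = 0.481
D = 255 / 0.481 = 530.1
Remaining denominator categories sum to 479
refusal or break-off = 530.1 − 479 ≈ 51

51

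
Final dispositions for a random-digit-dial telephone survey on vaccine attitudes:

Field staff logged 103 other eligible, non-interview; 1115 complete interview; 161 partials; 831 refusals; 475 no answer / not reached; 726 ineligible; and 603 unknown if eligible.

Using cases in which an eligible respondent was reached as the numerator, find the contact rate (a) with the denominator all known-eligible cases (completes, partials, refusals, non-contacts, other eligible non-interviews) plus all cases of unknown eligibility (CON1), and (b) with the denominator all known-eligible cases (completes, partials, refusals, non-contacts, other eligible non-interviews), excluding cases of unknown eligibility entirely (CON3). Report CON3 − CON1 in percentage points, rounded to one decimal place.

Num → 1115 + 161 + 831 + 103 = 2210
Denominator → 1115 + 161 + 831 + 475 + 103 + 603 = 3288
CON1 = 2210 / 3288 = 0.6721
Denominator → 1115 + 161 + 831 + 475 + 103 = 2685
CON3 = 2210 / 2685 = 0.8231
Difference = 82.31 − 67.21 = 15.10 percentage points

15.1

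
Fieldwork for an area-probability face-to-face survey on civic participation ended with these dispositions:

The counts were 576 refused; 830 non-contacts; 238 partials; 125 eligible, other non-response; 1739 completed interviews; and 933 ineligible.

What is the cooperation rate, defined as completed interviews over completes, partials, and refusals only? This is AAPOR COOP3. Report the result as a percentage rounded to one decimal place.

Numerator = 1739
Base = 1739 + 238 + 576 = 2553
COOP3 = 1739 / 2553 = 0.6812

68.1%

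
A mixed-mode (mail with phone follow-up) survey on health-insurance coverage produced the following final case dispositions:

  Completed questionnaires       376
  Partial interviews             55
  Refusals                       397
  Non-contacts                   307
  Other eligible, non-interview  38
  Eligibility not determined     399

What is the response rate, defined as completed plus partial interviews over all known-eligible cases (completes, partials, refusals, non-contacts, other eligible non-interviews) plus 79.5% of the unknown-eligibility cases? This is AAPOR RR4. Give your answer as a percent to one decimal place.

Top → 376 + 55 = 431
Eligible (known) → 376 + 55 + 397 + 307 + 38 = 1173
Estimated eligible among unknowns → 0.7950 × 399 = 317.21
Denominator → 1173 + 317.21 = 1490.21
RR4 = 431 / 1490.21 = 0.2892

28.9%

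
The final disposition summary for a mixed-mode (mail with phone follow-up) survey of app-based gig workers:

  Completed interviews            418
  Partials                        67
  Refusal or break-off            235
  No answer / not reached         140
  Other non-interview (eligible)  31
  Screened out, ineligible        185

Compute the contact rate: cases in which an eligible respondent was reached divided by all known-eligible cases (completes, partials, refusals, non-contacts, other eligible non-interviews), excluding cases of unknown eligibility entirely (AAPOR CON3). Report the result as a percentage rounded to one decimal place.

84.3%

Num → 418 + 67 + 235 + 31 = 751
Denominator → 418 + 67 + 235 + 140 + 31 = 891
CON3 = 751 / 891 = 0.8429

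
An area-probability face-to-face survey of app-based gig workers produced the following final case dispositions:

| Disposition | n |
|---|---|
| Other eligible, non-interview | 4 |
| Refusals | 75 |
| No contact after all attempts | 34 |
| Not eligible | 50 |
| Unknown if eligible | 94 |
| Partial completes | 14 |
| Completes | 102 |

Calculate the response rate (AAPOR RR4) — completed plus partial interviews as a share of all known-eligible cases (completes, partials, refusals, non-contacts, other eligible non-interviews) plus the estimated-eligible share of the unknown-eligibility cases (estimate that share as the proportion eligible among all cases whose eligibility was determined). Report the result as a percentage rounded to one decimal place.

Top → 102 + 14 = 116
Known eligible → 102 + 14 + 75 + 34 + 4 = 229
e = 229 / (229 + 50) = 229 / 279 = 0.8208
Estimated eligible among unknowns → 0.8208 × 94 = 77.16
Denom → 229 + 77.16 = 306.16
RR4 = 116 / 306.16 = 0.3789

37.9%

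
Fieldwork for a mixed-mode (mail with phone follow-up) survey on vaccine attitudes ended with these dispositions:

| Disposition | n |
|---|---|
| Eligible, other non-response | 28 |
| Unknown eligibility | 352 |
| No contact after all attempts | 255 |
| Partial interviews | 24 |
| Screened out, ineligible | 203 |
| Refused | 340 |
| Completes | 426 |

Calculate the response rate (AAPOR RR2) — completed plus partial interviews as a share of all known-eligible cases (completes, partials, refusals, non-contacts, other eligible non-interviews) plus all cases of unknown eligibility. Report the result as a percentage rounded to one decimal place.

31.6%

Numerator = 426 + 24 = 450
Denominator = 426 + 24 + 340 + 255 + 28 + 352 = 1425
RR2 = 450 / 1425 = 0.3158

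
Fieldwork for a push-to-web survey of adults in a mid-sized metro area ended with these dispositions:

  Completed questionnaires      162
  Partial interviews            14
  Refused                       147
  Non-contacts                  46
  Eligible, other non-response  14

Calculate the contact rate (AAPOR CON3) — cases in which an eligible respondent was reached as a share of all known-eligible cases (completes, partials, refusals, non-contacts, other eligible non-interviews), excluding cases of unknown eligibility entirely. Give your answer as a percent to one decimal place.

88.0%

Num: 162 + 14 + 147 + 14 = 337
Denominator: 162 + 14 + 147 + 46 + 14 = 383
CON3 = 337 / 383 = 0.8799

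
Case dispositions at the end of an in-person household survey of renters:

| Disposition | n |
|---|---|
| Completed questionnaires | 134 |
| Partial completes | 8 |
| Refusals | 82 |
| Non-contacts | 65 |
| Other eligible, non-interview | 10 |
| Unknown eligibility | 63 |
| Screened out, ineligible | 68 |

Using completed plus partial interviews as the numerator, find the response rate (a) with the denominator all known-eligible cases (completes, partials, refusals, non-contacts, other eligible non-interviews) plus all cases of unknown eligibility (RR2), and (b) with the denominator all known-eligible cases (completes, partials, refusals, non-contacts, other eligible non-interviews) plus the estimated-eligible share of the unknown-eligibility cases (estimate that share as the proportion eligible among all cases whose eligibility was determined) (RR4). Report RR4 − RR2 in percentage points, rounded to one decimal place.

1.3

Top: 134 + 8 = 142
Denom: 134 + 8 + 82 + 65 + 10 + 63 = 362
RR2 = 142 / 362 = 0.3923
Determined eligible: 134 + 8 + 82 + 65 + 10 = 299
e = 299 / (299 + 68) = 299 / 367 = 0.8147
e × U: 0.8147 × 63 = 51.33
Denom: 299 + 51.33 = 350.33
RR4 = 142 / 350.33 = 0.4053
Difference = 40.53 − 39.23 = 1.30 percentage points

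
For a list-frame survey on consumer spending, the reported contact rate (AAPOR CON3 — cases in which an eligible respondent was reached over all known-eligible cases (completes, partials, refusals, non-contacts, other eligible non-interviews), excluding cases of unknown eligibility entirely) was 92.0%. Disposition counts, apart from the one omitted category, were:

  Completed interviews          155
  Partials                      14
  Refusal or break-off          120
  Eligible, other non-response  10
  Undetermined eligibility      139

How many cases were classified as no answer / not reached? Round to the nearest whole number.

Num: 155 + 14 + 120 + 10 = 299
CON3 = 299 / D = 0.920
D = 299 / 0.920 = 325.0
Rest of base = 299
no answer / not reached = 325.0 − 299 ≈ 26

26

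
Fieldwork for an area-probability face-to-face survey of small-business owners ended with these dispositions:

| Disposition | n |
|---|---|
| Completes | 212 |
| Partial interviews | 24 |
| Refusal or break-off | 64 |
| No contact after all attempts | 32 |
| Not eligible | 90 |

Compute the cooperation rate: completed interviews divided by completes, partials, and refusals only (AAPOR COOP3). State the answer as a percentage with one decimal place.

70.7%

Numerator = 212
Denom = 212 + 24 + 64 = 300
COOP3 = 212 / 300 = 0.7067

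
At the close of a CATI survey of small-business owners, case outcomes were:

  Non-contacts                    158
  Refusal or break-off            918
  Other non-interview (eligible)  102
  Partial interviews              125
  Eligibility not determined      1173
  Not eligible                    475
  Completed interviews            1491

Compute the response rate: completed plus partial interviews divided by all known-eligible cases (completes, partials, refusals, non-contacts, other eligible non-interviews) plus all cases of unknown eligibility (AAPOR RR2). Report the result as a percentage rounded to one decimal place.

40.7%

Top: 1491 + 125 = 1616
Base: 1491 + 125 + 918 + 158 + 102 + 1173 = 3967
RR2 = 1616 / 3967 = 0.4074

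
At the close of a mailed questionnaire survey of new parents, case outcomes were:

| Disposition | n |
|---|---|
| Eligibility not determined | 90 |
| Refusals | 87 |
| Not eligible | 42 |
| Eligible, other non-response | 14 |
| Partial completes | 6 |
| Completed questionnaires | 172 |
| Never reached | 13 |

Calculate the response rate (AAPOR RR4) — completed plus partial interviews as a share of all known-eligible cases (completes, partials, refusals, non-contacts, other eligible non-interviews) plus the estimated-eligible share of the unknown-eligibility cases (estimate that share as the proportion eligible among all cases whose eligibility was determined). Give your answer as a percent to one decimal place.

48.0%

Num = 172 + 6 = 178
Eligible (known) = 172 + 6 + 87 + 13 + 14 = 292
e = 292 / (292 + 42) = 292 / 334 = 0.8743
Eligible share of unknowns = 0.8743 × 90 = 78.69
Denom = 292 + 78.69 = 370.69
RR4 = 178 / 370.69 = 0.4802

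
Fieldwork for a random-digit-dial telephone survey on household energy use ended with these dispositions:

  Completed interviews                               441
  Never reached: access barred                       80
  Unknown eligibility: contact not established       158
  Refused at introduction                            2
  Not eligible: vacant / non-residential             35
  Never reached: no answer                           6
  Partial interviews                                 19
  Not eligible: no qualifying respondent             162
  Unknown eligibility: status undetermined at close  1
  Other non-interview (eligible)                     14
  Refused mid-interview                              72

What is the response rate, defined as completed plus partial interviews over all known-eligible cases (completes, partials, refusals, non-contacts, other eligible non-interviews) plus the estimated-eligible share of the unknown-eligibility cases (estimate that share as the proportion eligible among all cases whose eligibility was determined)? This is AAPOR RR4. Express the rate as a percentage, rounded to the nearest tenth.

60.9%

Refused = 2 + 72 = 74
No contact after all attempts = 6 + 80 = 86
Unknown eligibility = 158 + 1 = 159
Ineligible = 162 + 35 = 197
Num → 441 + 19 = 460
Determined eligible → 441 + 19 + 74 + 86 + 14 = 634
e = 634 / (634 + 197) = 634 / 831 = 0.7629
Estimated eligible among unknowns → 0.7629 × 159 = 121.30
Denominator → 634 + 121.30 = 755.30
RR4 = 460 / 755.30 = 0.6090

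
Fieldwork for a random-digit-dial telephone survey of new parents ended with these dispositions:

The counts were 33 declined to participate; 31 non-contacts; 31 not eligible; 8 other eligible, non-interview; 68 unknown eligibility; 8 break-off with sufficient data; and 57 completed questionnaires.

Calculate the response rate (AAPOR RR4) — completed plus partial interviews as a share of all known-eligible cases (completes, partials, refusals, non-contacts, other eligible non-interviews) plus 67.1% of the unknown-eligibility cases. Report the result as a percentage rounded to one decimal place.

Top → 57 + 8 = 65
Eligible (known) → 57 + 8 + 33 + 31 + 8 = 137
e × U → 0.6710 × 68 = 45.63
Denominator → 137 + 45.63 = 182.63
RR4 = 65 / 182.63 = 0.3559

35.6%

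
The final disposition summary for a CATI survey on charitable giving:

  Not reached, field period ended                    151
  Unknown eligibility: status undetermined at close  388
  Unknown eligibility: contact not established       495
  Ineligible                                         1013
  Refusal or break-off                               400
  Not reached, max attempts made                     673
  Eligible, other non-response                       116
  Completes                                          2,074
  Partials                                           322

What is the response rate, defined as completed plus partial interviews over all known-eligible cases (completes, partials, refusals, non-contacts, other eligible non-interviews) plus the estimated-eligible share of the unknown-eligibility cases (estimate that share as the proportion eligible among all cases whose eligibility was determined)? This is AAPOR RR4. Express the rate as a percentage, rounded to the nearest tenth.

Never reached = 151 + 673 = 824
Eligibility not determined = 495 + 388 = 883
Numerator = 2074 + 322 = 2396
Determined eligible = 2074 + 322 + 400 + 824 + 116 = 3736
e = 3736 / (3736 + 1013) = 3736 / 4749 = 0.7867
Estimated eligible among unknowns = 0.7867 × 883 = 694.66
Base = 3736 + 694.66 = 4430.66
RR4 = 2396 / 4430.66 = 0.5408

54.1%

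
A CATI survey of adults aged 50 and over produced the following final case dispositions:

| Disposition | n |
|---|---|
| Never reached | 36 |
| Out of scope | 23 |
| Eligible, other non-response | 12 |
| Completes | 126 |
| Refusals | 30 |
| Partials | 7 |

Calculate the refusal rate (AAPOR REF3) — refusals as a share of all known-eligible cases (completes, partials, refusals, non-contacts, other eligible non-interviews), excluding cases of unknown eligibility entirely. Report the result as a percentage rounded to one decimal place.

Numerator = 30
Denom = 126 + 7 + 30 + 36 + 12 = 211
REF3 = 30 / 211 = 0.1422

14.2%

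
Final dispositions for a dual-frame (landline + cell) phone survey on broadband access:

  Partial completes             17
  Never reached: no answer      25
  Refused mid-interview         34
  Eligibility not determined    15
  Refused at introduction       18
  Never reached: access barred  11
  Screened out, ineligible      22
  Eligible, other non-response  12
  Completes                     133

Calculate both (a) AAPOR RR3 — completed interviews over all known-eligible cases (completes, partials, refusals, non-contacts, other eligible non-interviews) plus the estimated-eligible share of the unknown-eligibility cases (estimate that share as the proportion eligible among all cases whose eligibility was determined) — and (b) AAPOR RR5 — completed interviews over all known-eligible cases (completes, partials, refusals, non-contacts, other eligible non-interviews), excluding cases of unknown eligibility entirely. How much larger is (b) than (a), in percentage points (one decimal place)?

Refusal or break-off = 18 + 34 = 52
No contact after all attempts = 25 + 11 = 36
Top = 133
Eligible (known) = 133 + 17 + 52 + 36 + 12 = 250
e = 250 / (250 + 22) = 250 / 272 = 0.9191
e × U = 0.9191 × 15 = 13.79
Denom = 250 + 13.79 = 263.79
RR3 = 133 / 263.79 = 0.5042
Denom = 133 + 17 + 52 + 36 + 12 = 250
RR5 = 133 / 250 = 0.5320
Difference = 53.20 − 50.42 = 2.78 percentage points

2.8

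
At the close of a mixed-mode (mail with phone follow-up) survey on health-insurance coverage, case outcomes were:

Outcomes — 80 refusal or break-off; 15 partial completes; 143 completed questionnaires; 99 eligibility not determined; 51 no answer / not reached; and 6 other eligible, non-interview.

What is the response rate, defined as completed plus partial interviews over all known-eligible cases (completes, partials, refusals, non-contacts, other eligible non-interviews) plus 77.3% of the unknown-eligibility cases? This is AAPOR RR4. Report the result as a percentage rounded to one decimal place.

Numerator: 143 + 15 = 158
Eligible (known): 143 + 15 + 80 + 51 + 6 = 295
e × U: 0.7730 × 99 = 76.53
Denom: 295 + 76.53 = 371.53
RR4 = 158 / 371.53 = 0.4253

42.5%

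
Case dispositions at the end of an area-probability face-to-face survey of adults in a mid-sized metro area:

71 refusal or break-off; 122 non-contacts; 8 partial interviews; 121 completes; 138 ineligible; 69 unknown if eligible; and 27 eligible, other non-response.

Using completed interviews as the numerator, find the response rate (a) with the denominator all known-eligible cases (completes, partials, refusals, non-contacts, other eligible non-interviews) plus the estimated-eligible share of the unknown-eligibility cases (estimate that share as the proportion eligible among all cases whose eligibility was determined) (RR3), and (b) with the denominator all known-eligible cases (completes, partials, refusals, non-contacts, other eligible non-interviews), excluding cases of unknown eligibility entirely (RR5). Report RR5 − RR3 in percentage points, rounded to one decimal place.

4.3

Numerator: 121
Known eligible: 121 + 8 + 71 + 122 + 27 = 349
e = 349 / (349 + 138) = 349 / 487 = 0.7166
e × U: 0.7166 × 69 = 49.45
Denom: 349 + 49.45 = 398.45
RR3 = 121 / 398.45 = 0.3037
Denom: 121 + 8 + 71 + 122 + 27 = 349
RR5 = 121 / 349 = 0.3467
Difference = 34.67 − 30.37 = 4.30 percentage points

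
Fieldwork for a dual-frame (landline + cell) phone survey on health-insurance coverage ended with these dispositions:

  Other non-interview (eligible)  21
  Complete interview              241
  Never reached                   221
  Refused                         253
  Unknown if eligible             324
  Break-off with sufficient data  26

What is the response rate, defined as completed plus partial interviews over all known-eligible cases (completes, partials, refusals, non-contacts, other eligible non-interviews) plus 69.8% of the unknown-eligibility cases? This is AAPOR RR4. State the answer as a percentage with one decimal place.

Numerator = 241 + 26 = 267
Determined eligible = 241 + 26 + 253 + 221 + 21 = 762
e × U = 0.6980 × 324 = 226.15
Base = 762 + 226.15 = 988.15
RR4 = 267 / 988.15 = 0.2702

27.0%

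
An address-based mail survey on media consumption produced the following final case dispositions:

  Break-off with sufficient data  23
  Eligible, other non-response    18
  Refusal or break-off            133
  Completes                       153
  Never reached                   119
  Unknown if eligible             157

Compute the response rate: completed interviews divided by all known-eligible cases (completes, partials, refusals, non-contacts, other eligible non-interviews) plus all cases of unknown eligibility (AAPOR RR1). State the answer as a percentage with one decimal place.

Num = 153
Denominator = 153 + 23 + 133 + 119 + 18 + 157 = 603
RR1 = 153 / 603 = 0.2537

25.4%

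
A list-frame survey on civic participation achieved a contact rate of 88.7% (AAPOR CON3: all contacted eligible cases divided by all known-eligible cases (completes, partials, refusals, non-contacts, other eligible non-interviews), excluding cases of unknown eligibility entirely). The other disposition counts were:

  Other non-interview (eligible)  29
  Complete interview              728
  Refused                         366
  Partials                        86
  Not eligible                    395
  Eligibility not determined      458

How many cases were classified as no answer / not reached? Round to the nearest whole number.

154

Numerator = 728 + 86 + 366 + 29 = 1209
CON3 = 1209 / D = 0.887
D = 1209 / 0.887 = 1363.0
Other denominator terms total 1209
no answer / not reached = 1363.0 − 1209 ≈ 154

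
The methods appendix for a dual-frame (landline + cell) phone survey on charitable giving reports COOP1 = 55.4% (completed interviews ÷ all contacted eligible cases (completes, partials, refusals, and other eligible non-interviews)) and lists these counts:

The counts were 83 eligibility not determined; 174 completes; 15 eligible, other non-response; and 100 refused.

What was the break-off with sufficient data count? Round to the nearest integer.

COOP1 = 174 / D = 0.554
D = 174 / 0.554 = 314.1
Other denominator terms total 289
break-off with sufficient data = 314.1 − 289 ≈ 25

25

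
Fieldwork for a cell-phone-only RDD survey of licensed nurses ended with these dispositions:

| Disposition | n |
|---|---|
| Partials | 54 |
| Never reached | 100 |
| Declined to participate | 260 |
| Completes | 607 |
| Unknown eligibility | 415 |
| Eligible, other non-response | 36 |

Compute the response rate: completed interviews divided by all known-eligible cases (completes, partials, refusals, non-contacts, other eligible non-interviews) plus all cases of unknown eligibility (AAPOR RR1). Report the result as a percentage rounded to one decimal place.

41.2%

Numerator: 607
Denom: 607 + 54 + 260 + 100 + 36 + 415 = 1472
RR1 = 607 / 1472 = 0.4124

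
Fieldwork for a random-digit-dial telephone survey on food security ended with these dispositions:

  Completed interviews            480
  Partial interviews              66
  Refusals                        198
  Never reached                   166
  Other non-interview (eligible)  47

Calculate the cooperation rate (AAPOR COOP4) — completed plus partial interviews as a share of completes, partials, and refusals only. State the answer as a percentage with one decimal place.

73.4%

Top: 480 + 66 = 546
Denom: 480 + 66 + 198 = 744
COOP4 = 546 / 744 = 0.7339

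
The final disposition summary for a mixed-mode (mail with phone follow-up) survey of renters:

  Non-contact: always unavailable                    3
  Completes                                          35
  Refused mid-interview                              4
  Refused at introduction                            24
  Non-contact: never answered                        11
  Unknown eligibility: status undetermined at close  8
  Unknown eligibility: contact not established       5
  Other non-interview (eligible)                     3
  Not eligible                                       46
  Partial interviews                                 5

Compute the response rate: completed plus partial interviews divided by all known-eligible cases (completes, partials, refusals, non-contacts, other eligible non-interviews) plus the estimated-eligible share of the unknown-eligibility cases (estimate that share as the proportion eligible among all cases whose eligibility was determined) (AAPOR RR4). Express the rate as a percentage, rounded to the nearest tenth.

Declined to participate = 24 + 4 = 28
No contact after all attempts = 11 + 3 = 14
Unknown eligibility = 5 + 8 = 13
Num → 35 + 5 = 40
Determined eligible → 35 + 5 + 28 + 14 + 3 = 85
e = 85 / (85 + 46) = 85 / 131 = 0.6489
e × U → 0.6489 × 13 = 8.44
Base → 85 + 8.44 = 93.44
RR4 = 40 / 93.44 = 0.4281

42.8%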